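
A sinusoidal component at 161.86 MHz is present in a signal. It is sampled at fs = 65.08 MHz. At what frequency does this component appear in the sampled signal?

161.86 MHz mod fs = 31.7 MHz.
31.7 MHz ≤ fs/2 = 32.54 MHz, appears at 31.7 MHz.

31.7 MHz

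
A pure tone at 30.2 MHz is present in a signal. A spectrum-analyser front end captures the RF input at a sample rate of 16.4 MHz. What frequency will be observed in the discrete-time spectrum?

30.2 MHz mod fs = 13.8 MHz.
13.8 MHz > fs/2 = 8.2 MHz, folds to fs − 13.8 MHz = 2.6 MHz.

2.6 MHz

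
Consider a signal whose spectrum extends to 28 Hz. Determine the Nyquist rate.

Nyquist rate = 2 × 28 Hz = 56 Hz.

56 Hz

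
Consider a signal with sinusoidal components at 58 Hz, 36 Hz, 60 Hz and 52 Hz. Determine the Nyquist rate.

Highest-frequency component: 60 Hz.
Nyquist rate = 2 × 60 Hz = 120 Hz.

120 Hz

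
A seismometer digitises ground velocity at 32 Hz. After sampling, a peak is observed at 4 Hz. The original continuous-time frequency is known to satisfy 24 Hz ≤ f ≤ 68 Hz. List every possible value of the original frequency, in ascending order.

Frequencies that alias to 4 Hz are k·fs ± 4 Hz for integer k ≥ 0.
k=0: 4 Hz.
k=1: 28 Hz, 36 Hz.
k=2: 60 Hz, 68 Hz.
k=3: 92 Hz, 100 Hz.
Within [24 Hz, 68 Hz]: 28 Hz, 36 Hz, 60 Hz, 68 Hz.

28 Hz, 36 Hz, 60 Hz, 68 Hz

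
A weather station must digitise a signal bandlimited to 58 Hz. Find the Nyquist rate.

Nyquist rate = 2 × 58 Hz = 116 Hz.

116 Hz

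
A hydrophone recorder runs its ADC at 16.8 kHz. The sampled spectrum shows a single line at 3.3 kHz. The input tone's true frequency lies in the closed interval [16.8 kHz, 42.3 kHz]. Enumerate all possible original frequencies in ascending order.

Frequencies that alias to 3.3 kHz are k·fs ± 3.3 kHz for integer k ≥ 0.
k=0: 3.3 kHz.
k=1: 13.5 kHz, 20.1 kHz.
k=2: 30.3 kHz, 36.9 kHz.
k=3: 47.1 kHz, 53.7 kHz.
Within [16.8 kHz, 42.3 kHz]: 20.1 kHz, 30.3 kHz, 36.9 kHz.

20.1 kHz, 30.3 kHz, 36.9 kHz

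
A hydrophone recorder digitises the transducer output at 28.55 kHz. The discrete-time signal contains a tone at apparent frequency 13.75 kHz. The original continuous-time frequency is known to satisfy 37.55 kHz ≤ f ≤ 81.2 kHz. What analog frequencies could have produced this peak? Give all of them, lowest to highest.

Frequencies that alias to 13.75 kHz are k·fs ± 13.75 kHz for integer k ≥ 0.
k=0: 13.75 kHz.
k=1: 14.8 kHz, 42.3 kHz.
k=2: 43.35 kHz, 70.85 kHz.
k=3: 71.9 kHz, 99.4 kHz.
k=4: 100.45 kHz, 127.95 kHz.
Within [37.55 kHz, 81.2 kHz]: 42.3 kHz, 43.35 kHz, 70.85 kHz, 71.9 kHz.

42.3 kHz, 43.35 kHz, 70.85 kHz, 71.9 kHz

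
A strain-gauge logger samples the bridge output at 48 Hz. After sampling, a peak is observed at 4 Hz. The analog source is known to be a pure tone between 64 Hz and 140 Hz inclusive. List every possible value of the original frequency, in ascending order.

Frequencies that alias to 4 Hz are k·fs ± 4 Hz for integer k ≥ 0.
k=0: 4 Hz.
k=1: 44 Hz, 52 Hz.
k=2: 92 Hz, 100 Hz.
k=3: 140 Hz, 148 Hz.
k=4: 188 Hz, 196 Hz.
Within [64 Hz, 140 Hz]: 92 Hz, 100 Hz, 140 Hz.

92 Hz, 100 Hz, 140 Hz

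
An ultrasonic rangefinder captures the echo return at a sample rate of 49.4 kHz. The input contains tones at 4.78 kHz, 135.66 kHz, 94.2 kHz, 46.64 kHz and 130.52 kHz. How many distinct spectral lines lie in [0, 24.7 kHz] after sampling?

fs/2 = 24.7 kHz.
4.78 kHz ≤ fs/2 = 24.7 kHz, passes unchanged.
135.66 kHz mod fs = 36.86 kHz.
36.86 kHz > fs/2 = 24.7 kHz, folds to fs − 36.86 kHz = 12.54 kHz.
94.2 kHz mod fs = 44.8 kHz.
44.8 kHz > fs/2 = 24.7 kHz, folds to fs − 44.8 kHz = 4.6 kHz.
46.64 kHz > fs/2 = 24.7 kHz, folds to fs − 46.64 kHz = 2.76 kHz.
130.52 kHz mod fs = 31.72 kHz.
31.72 kHz > fs/2 = 24.7 kHz, folds to fs − 31.72 kHz = 17.68 kHz.
Distinct values: {2.76 kHz, 4.6 kHz, 4.78 kHz, 12.54 kHz, 17.68 kHz} → 5.

5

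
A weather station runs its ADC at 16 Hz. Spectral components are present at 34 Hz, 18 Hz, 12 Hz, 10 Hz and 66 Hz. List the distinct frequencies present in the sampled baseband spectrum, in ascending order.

fs/2 = 8 Hz.
34 Hz mod fs = 2 Hz.
2 Hz ≤ fs/2 = 8 Hz, appears at 2 Hz.
18 Hz mod fs = 2 Hz.
2 Hz ≤ fs/2 = 8 Hz, appears at 2 Hz.
12 Hz > fs/2 = 8 Hz, folds to fs − 12 Hz = 4 Hz.
10 Hz > fs/2 = 8 Hz, folds to fs − 10 Hz = 6 Hz.
66 Hz mod fs = 2 Hz.
2 Hz ≤ fs/2 = 8 Hz, appears at 2 Hz.
Distinct values: {2 Hz, 4 Hz, 6 Hz}.

2 Hz, 4 Hz, 6 Hz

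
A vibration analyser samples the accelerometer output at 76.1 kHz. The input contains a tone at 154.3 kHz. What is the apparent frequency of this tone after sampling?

2.1 kHz

154.3 kHz mod fs = 2.1 kHz.
2.1 kHz ≤ fs/2 = 38.05 kHz, appears at 2.1 kHz.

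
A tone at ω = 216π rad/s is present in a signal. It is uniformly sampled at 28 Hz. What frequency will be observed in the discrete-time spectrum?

4 Hz

ω = 216π rad/s → f = ω/(2π) = 108 Hz.
108 Hz mod fs = 24 Hz.
24 Hz > fs/2 = 14 Hz, folds to fs − 24 Hz = 4 Hz.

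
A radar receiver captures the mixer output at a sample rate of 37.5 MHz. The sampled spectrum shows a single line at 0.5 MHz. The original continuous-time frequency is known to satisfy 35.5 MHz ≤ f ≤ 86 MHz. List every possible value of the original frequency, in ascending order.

37 MHz, 38 MHz, 74.5 MHz, 75.5 MHz

Frequencies that alias to 0.5 MHz are k·fs ± 0.5 MHz for integer k ≥ 0.
k=0: 0.5 MHz.
k=1: 37 MHz, 38 MHz.
k=2: 74.5 MHz, 75.5 MHz.
k=3: 112 MHz, 113 MHz.
Within [35.5 MHz, 86 MHz]: 37 MHz, 38 MHz, 74.5 MHz, 75.5 MHz.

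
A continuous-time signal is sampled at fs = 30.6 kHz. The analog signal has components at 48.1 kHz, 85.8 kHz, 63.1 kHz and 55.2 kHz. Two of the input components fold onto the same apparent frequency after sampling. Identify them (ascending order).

fs/2 = 15.3 kHz.
48.1 kHz mod fs = 17.5 kHz.
17.5 kHz > fs/2 = 15.3 kHz, folds to fs − 17.5 kHz = 13.1 kHz.
85.8 kHz mod fs = 24.6 kHz.
24.6 kHz > fs/2 = 15.3 kHz, folds to fs − 24.6 kHz = 6 kHz.
63.1 kHz mod fs = 1.9 kHz.
1.9 kHz ≤ fs/2 = 15.3 kHz, appears at 1.9 kHz.
55.2 kHz mod fs = 24.6 kHz.
24.6 kHz > fs/2 = 15.3 kHz, folds to fs − 24.6 kHz = 6 kHz.
55.2 kHz and 85.8 kHz both map to 6 kHz.

55.2 kHz, 85.8 kHz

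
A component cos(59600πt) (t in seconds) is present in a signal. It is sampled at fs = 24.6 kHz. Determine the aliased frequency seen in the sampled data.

5.2 kHz

ω = 59600π rad/s → f = ω/(2π) = 29800 Hz = 29.8 kHz.
29.8 kHz mod fs = 5.2 kHz.
5.2 kHz ≤ fs/2 = 12.3 kHz, appears at 5.2 kHz.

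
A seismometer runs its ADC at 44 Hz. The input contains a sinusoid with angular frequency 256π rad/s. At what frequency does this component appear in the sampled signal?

4 Hz

ω = 256π rad/s → f = ω/(2π) = 128 Hz.
128 Hz mod fs = 40 Hz.
40 Hz > fs/2 = 22 Hz, folds to fs − 40 Hz = 4 Hz.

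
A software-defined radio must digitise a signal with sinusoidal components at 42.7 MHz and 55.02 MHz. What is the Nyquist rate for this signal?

Highest-frequency component: 55.02 MHz.
Nyquist rate = 2 × 55.02 MHz = 110.04 MHz.

110.04 MHz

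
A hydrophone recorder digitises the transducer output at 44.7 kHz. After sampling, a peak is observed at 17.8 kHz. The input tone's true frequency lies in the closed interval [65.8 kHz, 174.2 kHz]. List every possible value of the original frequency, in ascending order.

Frequencies that alias to 17.8 kHz are k·fs ± 17.8 kHz for integer k ≥ 0.
k=0: 17.8 kHz.
k=1: 26.9 kHz, 62.5 kHz.
k=2: 71.6 kHz, 107.2 kHz.
k=3: 116.3 kHz, 151.9 kHz.
k=4: 161 kHz, 196.6 kHz.
k=5: 205.7 kHz, 241.3 kHz.
Within [65.8 kHz, 174.2 kHz]: 71.6 kHz, 107.2 kHz, 116.3 kHz, 151.9 kHz, 161 kHz.

71.6 kHz, 107.2 kHz, 116.3 kHz, 151.9 kHz, 161 kHz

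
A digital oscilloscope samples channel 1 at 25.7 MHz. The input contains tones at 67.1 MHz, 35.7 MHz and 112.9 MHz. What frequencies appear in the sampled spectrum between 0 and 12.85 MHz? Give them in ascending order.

10 MHz, 10.1 MHz

fs/2 = 12.85 MHz.
67.1 MHz mod fs = 15.7 MHz.
15.7 MHz > fs/2 = 12.85 MHz, folds to fs − 15.7 MHz = 10 MHz.
35.7 MHz mod fs = 10 MHz.
10 MHz ≤ fs/2 = 12.85 MHz, appears at 10 MHz.
112.9 MHz mod fs = 10.1 MHz.
10.1 MHz ≤ fs/2 = 12.85 MHz, appears at 10.1 MHz.
Distinct values: {10 MHz, 10.1 MHz}.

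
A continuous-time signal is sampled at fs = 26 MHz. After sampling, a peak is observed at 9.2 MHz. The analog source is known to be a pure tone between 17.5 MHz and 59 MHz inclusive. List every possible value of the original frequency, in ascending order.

35.2 MHz, 42.8 MHz

Frequencies that alias to 9.2 MHz are k·fs ± 9.2 MHz for integer k ≥ 0.
k=0: 9.2 MHz.
k=1: 16.8 MHz, 35.2 MHz.
k=2: 42.8 MHz, 61.2 MHz.
k=3: 68.8 MHz, 87.2 MHz.
Within [17.5 MHz, 59 MHz]: 35.2 MHz, 42.8 MHz.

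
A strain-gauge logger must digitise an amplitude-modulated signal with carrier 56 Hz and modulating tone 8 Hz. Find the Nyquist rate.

128 Hz

AM sidebands sit at fc ± fm = 48 Hz and 64 Hz.
Highest-frequency component: 64 Hz.
Nyquist rate = 2 × 64 Hz = 128 Hz.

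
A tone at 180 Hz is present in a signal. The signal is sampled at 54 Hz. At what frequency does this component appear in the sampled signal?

180 Hz mod fs = 18 Hz.
18 Hz ≤ fs/2 = 27 Hz, appears at 18 Hz.

18 Hz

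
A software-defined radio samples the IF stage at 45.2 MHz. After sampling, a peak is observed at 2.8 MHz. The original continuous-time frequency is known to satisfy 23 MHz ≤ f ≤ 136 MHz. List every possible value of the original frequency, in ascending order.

42.4 MHz, 48 MHz, 87.6 MHz, 93.2 MHz, 132.8 MHz

Frequencies that alias to 2.8 MHz are k·fs ± 2.8 MHz for integer k ≥ 0.
k=0: 2.8 MHz.
k=1: 42.4 MHz, 48 MHz.
k=2: 87.6 MHz, 93.2 MHz.
k=3: 132.8 MHz, 138.4 MHz.
k=4: 178 MHz, 183.6 MHz.
Within [23 MHz, 136 MHz]: 42.4 MHz, 48 MHz, 87.6 MHz, 93.2 MHz, 132.8 MHz.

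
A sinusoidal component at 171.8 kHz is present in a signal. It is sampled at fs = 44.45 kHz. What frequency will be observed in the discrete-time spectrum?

171.8 kHz mod fs = 38.45 kHz.
38.45 kHz > fs/2 = 22.225 kHz, folds to fs − 38.45 kHz = 6 kHz.

6 kHz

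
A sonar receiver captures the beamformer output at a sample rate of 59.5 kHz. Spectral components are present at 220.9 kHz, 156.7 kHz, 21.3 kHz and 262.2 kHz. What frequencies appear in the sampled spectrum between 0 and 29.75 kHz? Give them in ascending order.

17.1 kHz, 21.3 kHz, 21.8 kHz, 24.2 kHz

fs/2 = 29.75 kHz.
220.9 kHz mod fs = 42.4 kHz.
42.4 kHz > fs/2 = 29.75 kHz, folds to fs − 42.4 kHz = 17.1 kHz.
156.7 kHz mod fs = 37.7 kHz.
37.7 kHz > fs/2 = 29.75 kHz, folds to fs − 37.7 kHz = 21.8 kHz.
21.3 kHz ≤ fs/2 = 29.75 kHz, passes unchanged.
262.2 kHz mod fs = 24.2 kHz.
24.2 kHz ≤ fs/2 = 29.75 kHz, appears at 24.2 kHz.
Distinct values: {17.1 kHz, 21.3 kHz, 21.8 kHz, 24.2 kHz}.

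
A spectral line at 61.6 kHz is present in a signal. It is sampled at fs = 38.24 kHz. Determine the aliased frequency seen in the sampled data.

61.6 kHz mod fs = 23.36 kHz.
23.36 kHz > fs/2 = 19.12 kHz, folds to fs − 23.36 kHz = 14.88 kHz.

14.88 kHz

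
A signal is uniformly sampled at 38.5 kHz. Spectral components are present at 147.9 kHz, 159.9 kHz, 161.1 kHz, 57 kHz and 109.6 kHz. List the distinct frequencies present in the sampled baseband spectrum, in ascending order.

5.9 kHz, 6.1 kHz, 7.1 kHz, 18.5 kHz

fs/2 = 19.25 kHz.
147.9 kHz mod fs = 32.4 kHz.
32.4 kHz > fs/2 = 19.25 kHz, folds to fs − 32.4 kHz = 6.1 kHz.
159.9 kHz mod fs = 5.9 kHz.
5.9 kHz ≤ fs/2 = 19.25 kHz, appears at 5.9 kHz.
161.1 kHz mod fs = 7.1 kHz.
7.1 kHz ≤ fs/2 = 19.25 kHz, appears at 7.1 kHz.
57 kHz mod fs = 18.5 kHz.
18.5 kHz ≤ fs/2 = 19.25 kHz, appears at 18.5 kHz.
109.6 kHz mod fs = 32.6 kHz.
32.6 kHz > fs/2 = 19.25 kHz, folds to fs − 32.6 kHz = 5.9 kHz.
Distinct values: {5.9 kHz, 6.1 kHz, 7.1 kHz, 18.5 kHz}.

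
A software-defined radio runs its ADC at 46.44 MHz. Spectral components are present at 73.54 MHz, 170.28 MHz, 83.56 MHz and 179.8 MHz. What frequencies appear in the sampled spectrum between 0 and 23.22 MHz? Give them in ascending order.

fs/2 = 23.22 MHz.
73.54 MHz mod fs = 27.1 MHz.
27.1 MHz > fs/2 = 23.22 MHz, folds to fs − 27.1 MHz = 19.34 MHz.
170.28 MHz mod fs = 30.96 MHz.
30.96 MHz > fs/2 = 23.22 MHz, folds to fs − 30.96 MHz = 15.48 MHz.
83.56 MHz mod fs = 37.12 MHz.
37.12 MHz > fs/2 = 23.22 MHz, folds to fs − 37.12 MHz = 9.32 MHz.
179.8 MHz mod fs = 40.48 MHz.
40.48 MHz > fs/2 = 23.22 MHz, folds to fs − 40.48 MHz = 5.96 MHz.
Distinct values: {5.96 MHz, 9.32 MHz, 15.48 MHz, 19.34 MHz}.

5.96 MHz, 9.32 MHz, 15.48 MHz, 19.34 MHz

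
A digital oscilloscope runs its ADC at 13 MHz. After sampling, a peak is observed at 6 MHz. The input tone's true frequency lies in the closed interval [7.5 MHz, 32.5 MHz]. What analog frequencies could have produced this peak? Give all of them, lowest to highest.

19 MHz, 20 MHz, 32 MHz

Frequencies that alias to 6 MHz are k·fs ± 6 MHz for integer k ≥ 0.
k=0: 6 MHz.
k=1: 7 MHz, 19 MHz.
k=2: 20 MHz, 32 MHz.
k=3: 33 MHz, 45 MHz.
Within [7.5 MHz, 32.5 MHz]: 19 MHz, 20 MHz, 32 MHz.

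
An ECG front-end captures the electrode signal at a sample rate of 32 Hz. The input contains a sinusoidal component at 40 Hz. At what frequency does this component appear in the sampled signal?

8 Hz

40 Hz mod fs = 8 Hz.
8 Hz ≤ fs/2 = 16 Hz, appears at 8 Hz.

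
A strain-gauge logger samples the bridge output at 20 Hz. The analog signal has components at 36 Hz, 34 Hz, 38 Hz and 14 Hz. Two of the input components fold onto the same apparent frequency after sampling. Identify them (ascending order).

fs/2 = 10 Hz.
36 Hz mod fs = 16 Hz.
16 Hz > fs/2 = 10 Hz, folds to fs − 16 Hz = 4 Hz.
34 Hz mod fs = 14 Hz.
14 Hz > fs/2 = 10 Hz, folds to fs − 14 Hz = 6 Hz.
38 Hz mod fs = 18 Hz.
18 Hz > fs/2 = 10 Hz, folds to fs − 18 Hz = 2 Hz.
14 Hz > fs/2 = 10 Hz, folds to fs − 14 Hz = 6 Hz.
14 Hz and 34 Hz both map to 6 Hz.

14 Hz, 34 Hz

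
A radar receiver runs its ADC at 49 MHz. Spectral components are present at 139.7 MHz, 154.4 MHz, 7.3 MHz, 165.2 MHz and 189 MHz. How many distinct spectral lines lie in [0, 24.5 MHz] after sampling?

4

fs/2 = 24.5 MHz.
139.7 MHz mod fs = 41.7 MHz.
41.7 MHz > fs/2 = 24.5 MHz, folds to fs − 41.7 MHz = 7.3 MHz.
154.4 MHz mod fs = 7.4 MHz.
7.4 MHz ≤ fs/2 = 24.5 MHz, appears at 7.4 MHz.
7.3 MHz ≤ fs/2 = 24.5 MHz, passes unchanged.
165.2 MHz mod fs = 18.2 MHz.
18.2 MHz ≤ fs/2 = 24.5 MHz, appears at 18.2 MHz.
189 MHz mod fs = 42 MHz.
42 MHz > fs/2 = 24.5 MHz, folds to fs − 42 MHz = 7 MHz.
Distinct values: {7 MHz, 7.3 MHz, 7.4 MHz, 18.2 MHz} → 4.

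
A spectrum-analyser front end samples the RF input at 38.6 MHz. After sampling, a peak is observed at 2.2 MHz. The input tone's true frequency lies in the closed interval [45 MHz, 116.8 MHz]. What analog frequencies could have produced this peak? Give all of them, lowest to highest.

75 MHz, 79.4 MHz, 113.6 MHz

Frequencies that alias to 2.2 MHz are k·fs ± 2.2 MHz for integer k ≥ 0.
k=0: 2.2 MHz.
k=1: 36.4 MHz, 40.8 MHz.
k=2: 75 MHz, 79.4 MHz.
k=3: 113.6 MHz, 118 MHz.
k=4: 152.2 MHz, 156.6 MHz.
Within [45 MHz, 116.8 MHz]: 75 MHz, 79.4 MHz, 113.6 MHz.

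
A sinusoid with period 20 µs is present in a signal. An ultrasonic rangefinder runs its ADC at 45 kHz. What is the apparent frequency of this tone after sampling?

T = 20 µs → f = 1/T = 50 kHz.
50 kHz mod fs = 5 kHz.
5 kHz ≤ fs/2 = 22.5 kHz, appears at 5 kHz.

5 kHz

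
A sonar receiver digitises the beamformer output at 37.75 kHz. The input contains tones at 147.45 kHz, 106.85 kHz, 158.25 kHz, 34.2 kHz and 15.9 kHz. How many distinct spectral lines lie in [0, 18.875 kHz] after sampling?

4

fs/2 = 18.875 kHz.
147.45 kHz mod fs = 34.2 kHz.
34.2 kHz > fs/2 = 18.875 kHz, folds to fs − 34.2 kHz = 3.55 kHz.
106.85 kHz mod fs = 31.35 kHz.
31.35 kHz > fs/2 = 18.875 kHz, folds to fs − 31.35 kHz = 6.4 kHz.
158.25 kHz mod fs = 7.25 kHz.
7.25 kHz ≤ fs/2 = 18.875 kHz, appears at 7.25 kHz.
34.2 kHz > fs/2 = 18.875 kHz, folds to fs − 34.2 kHz = 3.55 kHz.
15.9 kHz ≤ fs/2 = 18.875 kHz, passes unchanged.
Distinct values: {3.55 kHz, 6.4 kHz, 7.25 kHz, 15.9 kHz} → 4.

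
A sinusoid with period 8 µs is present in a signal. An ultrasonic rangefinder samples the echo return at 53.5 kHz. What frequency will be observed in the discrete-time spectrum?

18 kHz

T = 8 µs → f = 1/T = 125 kHz.
125 kHz mod fs = 18 kHz.
18 kHz ≤ fs/2 = 26.75 kHz, appears at 18 kHz.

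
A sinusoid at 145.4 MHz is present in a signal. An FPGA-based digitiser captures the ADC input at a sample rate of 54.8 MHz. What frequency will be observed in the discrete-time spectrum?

145.4 MHz mod fs = 35.8 MHz.
35.8 MHz > fs/2 = 27.4 MHz, folds to fs − 35.8 MHz = 19 MHz.

19 MHz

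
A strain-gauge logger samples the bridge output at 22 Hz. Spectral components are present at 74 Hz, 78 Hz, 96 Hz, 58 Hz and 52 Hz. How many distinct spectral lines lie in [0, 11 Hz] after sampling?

fs/2 = 11 Hz.
74 Hz mod fs = 8 Hz.
8 Hz ≤ fs/2 = 11 Hz, appears at 8 Hz.
78 Hz mod fs = 12 Hz.
12 Hz > fs/2 = 11 Hz, folds to fs − 12 Hz = 10 Hz.
96 Hz mod fs = 8 Hz.
8 Hz ≤ fs/2 = 11 Hz, appears at 8 Hz.
58 Hz mod fs = 14 Hz.
14 Hz > fs/2 = 11 Hz, folds to fs − 14 Hz = 8 Hz.
52 Hz mod fs = 8 Hz.
8 Hz ≤ fs/2 = 11 Hz, appears at 8 Hz.
Distinct values: {8 Hz, 10 Hz} → 2.

2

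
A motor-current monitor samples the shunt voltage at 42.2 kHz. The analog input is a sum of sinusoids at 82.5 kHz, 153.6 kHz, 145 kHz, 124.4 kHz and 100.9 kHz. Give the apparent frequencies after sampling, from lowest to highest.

fs/2 = 21.1 kHz.
82.5 kHz mod fs = 40.3 kHz.
40.3 kHz > fs/2 = 21.1 kHz, folds to fs − 40.3 kHz = 1.9 kHz.
153.6 kHz mod fs = 27 kHz.
27 kHz > fs/2 = 21.1 kHz, folds to fs − 27 kHz = 15.2 kHz.
145 kHz mod fs = 18.4 kHz.
18.4 kHz ≤ fs/2 = 21.1 kHz, appears at 18.4 kHz.
124.4 kHz mod fs = 40 kHz.
40 kHz > fs/2 = 21.1 kHz, folds to fs − 40 kHz = 2.2 kHz.
100.9 kHz mod fs = 16.5 kHz.
16.5 kHz ≤ fs/2 = 21.1 kHz, appears at 16.5 kHz.
Distinct values: {1.9 kHz, 2.2 kHz, 15.2 kHz, 16.5 kHz, 18.4 kHz}.

1.9 kHz, 2.2 kHz, 15.2 kHz, 16.5 kHz, 18.4 kHz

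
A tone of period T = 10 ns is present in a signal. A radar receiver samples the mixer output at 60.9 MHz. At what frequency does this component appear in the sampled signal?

T = 10 ns → f = 1/T = 100 MHz.
100 MHz mod fs = 39.1 MHz.
39.1 MHz > fs/2 = 30.45 MHz, folds to fs − 39.1 MHz = 21.8 MHz.

21.8 MHz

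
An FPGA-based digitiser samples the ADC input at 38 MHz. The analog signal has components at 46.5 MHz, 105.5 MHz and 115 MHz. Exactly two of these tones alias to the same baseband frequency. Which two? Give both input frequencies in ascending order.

fs/2 = 19 MHz.
46.5 MHz mod fs = 8.5 MHz.
8.5 MHz ≤ fs/2 = 19 MHz, appears at 8.5 MHz.
105.5 MHz mod fs = 29.5 MHz.
29.5 MHz > fs/2 = 19 MHz, folds to fs − 29.5 MHz = 8.5 MHz.
115 MHz mod fs = 1 MHz.
1 MHz ≤ fs/2 = 19 MHz, appears at 1 MHz.
46.5 MHz and 105.5 MHz both map to 8.5 MHz.

46.5 MHz, 105.5 MHz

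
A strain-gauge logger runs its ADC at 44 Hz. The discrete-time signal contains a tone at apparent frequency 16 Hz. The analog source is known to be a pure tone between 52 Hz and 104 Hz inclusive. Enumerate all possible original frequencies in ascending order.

60 Hz, 72 Hz, 104 Hz

Frequencies that alias to 16 Hz are k·fs ± 16 Hz for integer k ≥ 0.
k=0: 16 Hz.
k=1: 28 Hz, 60 Hz.
k=2: 72 Hz, 104 Hz.
k=3: 116 Hz, 148 Hz.
Within [52 Hz, 104 Hz]: 60 Hz, 72 Hz, 104 Hz.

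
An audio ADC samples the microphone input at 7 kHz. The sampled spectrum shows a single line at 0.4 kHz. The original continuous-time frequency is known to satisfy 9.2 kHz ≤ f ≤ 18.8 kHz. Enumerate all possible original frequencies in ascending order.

13.6 kHz, 14.4 kHz

Frequencies that alias to 0.4 kHz are k·fs ± 0.4 kHz for integer k ≥ 0.
k=0: 0.4 kHz.
k=1: 6.6 kHz, 7.4 kHz.
k=2: 13.6 kHz, 14.4 kHz.
k=3: 20.6 kHz, 21.4 kHz.
Within [9.2 kHz, 18.8 kHz]: 13.6 kHz, 14.4 kHz.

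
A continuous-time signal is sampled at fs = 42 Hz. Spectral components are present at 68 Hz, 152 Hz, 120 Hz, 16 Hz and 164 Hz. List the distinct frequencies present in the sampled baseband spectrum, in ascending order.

fs/2 = 21 Hz.
68 Hz mod fs = 26 Hz.
26 Hz > fs/2 = 21 Hz, folds to fs − 26 Hz = 16 Hz.
152 Hz mod fs = 26 Hz.
26 Hz > fs/2 = 21 Hz, folds to fs − 26 Hz = 16 Hz.
120 Hz mod fs = 36 Hz.
36 Hz > fs/2 = 21 Hz, folds to fs − 36 Hz = 6 Hz.
16 Hz ≤ fs/2 = 21 Hz, passes unchanged.
164 Hz mod fs = 38 Hz.
38 Hz > fs/2 = 21 Hz, folds to fs − 38 Hz = 4 Hz.
Distinct values: {4 Hz, 6 Hz, 16 Hz}.

4 Hz, 6 Hz, 16 Hz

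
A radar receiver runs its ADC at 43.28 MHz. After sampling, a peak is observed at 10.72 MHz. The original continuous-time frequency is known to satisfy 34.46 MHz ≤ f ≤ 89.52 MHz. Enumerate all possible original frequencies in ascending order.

54 MHz, 75.84 MHz

Frequencies that alias to 10.72 MHz are k·fs ± 10.72 MHz for integer k ≥ 0.
k=0: 10.72 MHz.
k=1: 32.56 MHz, 54 MHz.
k=2: 75.84 MHz, 97.28 MHz.
k=3: 119.12 MHz, 140.56 MHz.
Within [34.46 MHz, 89.52 MHz]: 54 MHz, 75.84 MHz.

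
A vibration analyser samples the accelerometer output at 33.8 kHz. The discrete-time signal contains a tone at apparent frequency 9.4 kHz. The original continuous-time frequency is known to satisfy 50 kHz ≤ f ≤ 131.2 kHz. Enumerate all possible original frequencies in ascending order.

58.2 kHz, 77 kHz, 92 kHz, 110.8 kHz, 125.8 kHz

Frequencies that alias to 9.4 kHz are k·fs ± 9.4 kHz for integer k ≥ 0.
k=0: 9.4 kHz.
k=1: 24.4 kHz, 43.2 kHz.
k=2: 58.2 kHz, 77 kHz.
k=3: 92 kHz, 110.8 kHz.
k=4: 125.8 kHz, 144.6 kHz.
k=5: 159.6 kHz, 178.4 kHz.
Within [50 kHz, 131.2 kHz]: 58.2 kHz, 77 kHz, 92 kHz, 110.8 kHz, 125.8 kHz.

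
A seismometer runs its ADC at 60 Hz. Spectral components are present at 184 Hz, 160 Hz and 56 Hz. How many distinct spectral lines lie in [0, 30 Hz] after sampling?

fs/2 = 30 Hz.
184 Hz mod fs = 4 Hz.
4 Hz ≤ fs/2 = 30 Hz, appears at 4 Hz.
160 Hz mod fs = 40 Hz.
40 Hz > fs/2 = 30 Hz, folds to fs − 40 Hz = 20 Hz.
56 Hz > fs/2 = 30 Hz, folds to fs − 56 Hz = 4 Hz.
Distinct values: {4 Hz, 20 Hz} → 2.

2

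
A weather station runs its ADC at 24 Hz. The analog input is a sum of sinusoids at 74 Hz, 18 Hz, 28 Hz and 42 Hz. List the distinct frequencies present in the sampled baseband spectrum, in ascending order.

fs/2 = 12 Hz.
74 Hz mod fs = 2 Hz.
2 Hz ≤ fs/2 = 12 Hz, appears at 2 Hz.
18 Hz > fs/2 = 12 Hz, folds to fs − 18 Hz = 6 Hz.
28 Hz mod fs = 4 Hz.
4 Hz ≤ fs/2 = 12 Hz, appears at 4 Hz.
42 Hz mod fs = 18 Hz.
18 Hz > fs/2 = 12 Hz, folds to fs − 18 Hz = 6 Hz.
Distinct values: {2 Hz, 4 Hz, 6 Hz}.

2 Hz, 4 Hz, 6 Hz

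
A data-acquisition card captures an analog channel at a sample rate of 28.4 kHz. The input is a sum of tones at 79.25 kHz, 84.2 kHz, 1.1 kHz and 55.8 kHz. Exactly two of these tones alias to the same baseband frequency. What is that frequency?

fs/2 = 14.2 kHz.
79.25 kHz mod fs = 22.45 kHz.
22.45 kHz > fs/2 = 14.2 kHz, folds to fs − 22.45 kHz = 5.95 kHz.
84.2 kHz mod fs = 27.4 kHz.
27.4 kHz > fs/2 = 14.2 kHz, folds to fs − 27.4 kHz = 1 kHz.
1.1 kHz ≤ fs/2 = 14.2 kHz, passes unchanged.
55.8 kHz mod fs = 27.4 kHz.
27.4 kHz > fs/2 = 14.2 kHz, folds to fs − 27.4 kHz = 1 kHz.
55.8 kHz and 84.2 kHz both map to 1 kHz.

1 kHz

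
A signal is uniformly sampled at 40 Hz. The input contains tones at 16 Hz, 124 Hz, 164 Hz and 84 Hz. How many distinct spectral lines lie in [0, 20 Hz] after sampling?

2

fs/2 = 20 Hz.
16 Hz ≤ fs/2 = 20 Hz, passes unchanged.
124 Hz mod fs = 4 Hz.
4 Hz ≤ fs/2 = 20 Hz, appears at 4 Hz.
164 Hz mod fs = 4 Hz.
4 Hz ≤ fs/2 = 20 Hz, appears at 4 Hz.
84 Hz mod fs = 4 Hz.
4 Hz ≤ fs/2 = 20 Hz, appears at 4 Hz.
Distinct values: {4 Hz, 16 Hz} → 2.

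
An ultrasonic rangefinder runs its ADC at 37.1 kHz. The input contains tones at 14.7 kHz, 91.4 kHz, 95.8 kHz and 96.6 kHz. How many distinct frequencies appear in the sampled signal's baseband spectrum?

3

fs/2 = 18.55 kHz.
14.7 kHz ≤ fs/2 = 18.55 kHz, passes unchanged.
91.4 kHz mod fs = 17.2 kHz.
17.2 kHz ≤ fs/2 = 18.55 kHz, appears at 17.2 kHz.
95.8 kHz mod fs = 21.6 kHz.
21.6 kHz > fs/2 = 18.55 kHz, folds to fs − 21.6 kHz = 15.5 kHz.
96.6 kHz mod fs = 22.4 kHz.
22.4 kHz > fs/2 = 18.55 kHz, folds to fs − 22.4 kHz = 14.7 kHz.
Distinct values: {14.7 kHz, 15.5 kHz, 17.2 kHz} → 3.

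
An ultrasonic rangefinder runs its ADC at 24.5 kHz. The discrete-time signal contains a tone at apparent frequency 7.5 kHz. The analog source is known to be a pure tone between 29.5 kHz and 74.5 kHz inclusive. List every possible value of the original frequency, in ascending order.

32 kHz, 41.5 kHz, 56.5 kHz, 66 kHz

Frequencies that alias to 7.5 kHz are k·fs ± 7.5 kHz for integer k ≥ 0.
k=0: 7.5 kHz.
k=1: 17 kHz, 32 kHz.
k=2: 41.5 kHz, 56.5 kHz.
k=3: 66 kHz, 81 kHz.
k=4: 90.5 kHz, 105.5 kHz.
Within [29.5 kHz, 74.5 kHz]: 32 kHz, 41.5 kHz, 56.5 kHz, 66 kHz.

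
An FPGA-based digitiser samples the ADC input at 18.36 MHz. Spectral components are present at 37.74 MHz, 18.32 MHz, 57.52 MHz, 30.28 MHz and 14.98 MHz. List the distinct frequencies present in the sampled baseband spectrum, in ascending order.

fs/2 = 9.18 MHz.
37.74 MHz mod fs = 1.02 MHz.
1.02 MHz ≤ fs/2 = 9.18 MHz, appears at 1.02 MHz.
18.32 MHz > fs/2 = 9.18 MHz, folds to fs − 18.32 MHz = 0.04 MHz.
57.52 MHz mod fs = 2.44 MHz.
2.44 MHz ≤ fs/2 = 9.18 MHz, appears at 2.44 MHz.
30.28 MHz mod fs = 11.92 MHz.
11.92 MHz > fs/2 = 9.18 MHz, folds to fs − 11.92 MHz = 6.44 MHz.
14.98 MHz > fs/2 = 9.18 MHz, folds to fs − 14.98 MHz = 3.38 MHz.
Distinct values: {0.04 MHz, 1.02 MHz, 2.44 MHz, 3.38 MHz, 6.44 MHz}.

0.04 MHz, 1.02 MHz, 2.44 MHz, 3.38 MHz, 6.44 MHz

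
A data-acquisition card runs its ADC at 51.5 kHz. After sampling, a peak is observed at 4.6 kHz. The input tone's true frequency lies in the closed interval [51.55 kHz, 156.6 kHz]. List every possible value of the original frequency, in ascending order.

56.1 kHz, 98.4 kHz, 107.6 kHz, 149.9 kHz

Frequencies that alias to 4.6 kHz are k·fs ± 4.6 kHz for integer k ≥ 0.
k=0: 4.6 kHz.
k=1: 46.9 kHz, 56.1 kHz.
k=2: 98.4 kHz, 107.6 kHz.
k=3: 149.9 kHz, 159.1 kHz.
k=4: 201.4 kHz, 210.6 kHz.
Within [51.55 kHz, 156.6 kHz]: 56.1 kHz, 98.4 kHz, 107.6 kHz, 149.9 kHz.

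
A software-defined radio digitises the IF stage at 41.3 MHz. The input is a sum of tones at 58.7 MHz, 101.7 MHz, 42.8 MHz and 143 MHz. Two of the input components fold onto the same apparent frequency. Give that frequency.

19.1 MHz

fs/2 = 20.65 MHz.
58.7 MHz mod fs = 17.4 MHz.
17.4 MHz ≤ fs/2 = 20.65 MHz, appears at 17.4 MHz.
101.7 MHz mod fs = 19.1 MHz.
19.1 MHz ≤ fs/2 = 20.65 MHz, appears at 19.1 MHz.
42.8 MHz mod fs = 1.5 MHz.
1.5 MHz ≤ fs/2 = 20.65 MHz, appears at 1.5 MHz.
143 MHz mod fs = 19.1 MHz.
19.1 MHz ≤ fs/2 = 20.65 MHz, appears at 19.1 MHz.
101.7 MHz and 143 MHz both map to 19.1 MHz.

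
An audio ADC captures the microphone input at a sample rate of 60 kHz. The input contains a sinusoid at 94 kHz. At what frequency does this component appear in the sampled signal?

94 kHz mod fs = 34 kHz.
34 kHz > fs/2 = 30 kHz, folds to fs − 34 kHz = 26 kHz.

26 kHz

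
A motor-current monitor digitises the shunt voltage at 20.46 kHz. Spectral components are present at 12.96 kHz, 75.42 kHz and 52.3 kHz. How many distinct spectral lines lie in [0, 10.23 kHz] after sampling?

fs/2 = 10.23 kHz.
12.96 kHz > fs/2 = 10.23 kHz, folds to fs − 12.96 kHz = 7.5 kHz.
75.42 kHz mod fs = 14.04 kHz.
14.04 kHz > fs/2 = 10.23 kHz, folds to fs − 14.04 kHz = 6.42 kHz.
52.3 kHz mod fs = 11.38 kHz.
11.38 kHz > fs/2 = 10.23 kHz, folds to fs − 11.38 kHz = 9.08 kHz.
Distinct values: {6.42 kHz, 7.5 kHz, 9.08 kHz} → 3.

3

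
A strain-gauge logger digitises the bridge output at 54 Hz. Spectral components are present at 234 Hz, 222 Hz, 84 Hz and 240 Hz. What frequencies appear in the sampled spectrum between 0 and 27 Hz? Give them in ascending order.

6 Hz, 18 Hz, 24 Hz

fs/2 = 27 Hz.
234 Hz mod fs = 18 Hz.
18 Hz ≤ fs/2 = 27 Hz, appears at 18 Hz.
222 Hz mod fs = 6 Hz.
6 Hz ≤ fs/2 = 27 Hz, appears at 6 Hz.
84 Hz mod fs = 30 Hz.
30 Hz > fs/2 = 27 Hz, folds to fs − 30 Hz = 24 Hz.
240 Hz mod fs = 24 Hz.
24 Hz ≤ fs/2 = 27 Hz, appears at 24 Hz.
Distinct values: {6 Hz, 18 Hz, 24 Hz}.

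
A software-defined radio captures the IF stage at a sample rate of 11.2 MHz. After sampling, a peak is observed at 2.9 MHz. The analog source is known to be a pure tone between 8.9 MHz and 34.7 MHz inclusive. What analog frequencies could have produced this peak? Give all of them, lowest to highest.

Frequencies that alias to 2.9 MHz are k·fs ± 2.9 MHz for integer k ≥ 0.
k=0: 2.9 MHz.
k=1: 8.3 MHz, 14.1 MHz.
k=2: 19.5 MHz, 25.3 MHz.
k=3: 30.7 MHz, 36.5 MHz.
k=4: 41.9 MHz, 47.7 MHz.
Within [8.9 MHz, 34.7 MHz]: 14.1 MHz, 19.5 MHz, 25.3 MHz, 30.7 MHz.

14.1 MHz, 19.5 MHz, 25.3 MHz, 30.7 MHz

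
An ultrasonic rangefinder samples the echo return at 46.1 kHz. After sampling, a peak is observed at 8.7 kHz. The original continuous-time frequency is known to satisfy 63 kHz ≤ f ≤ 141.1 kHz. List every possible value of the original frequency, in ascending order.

Frequencies that alias to 8.7 kHz are k·fs ± 8.7 kHz for integer k ≥ 0.
k=0: 8.7 kHz.
k=1: 37.4 kHz, 54.8 kHz.
k=2: 83.5 kHz, 100.9 kHz.
k=3: 129.6 kHz, 147 kHz.
k=4: 175.7 kHz, 193.1 kHz.
Within [63 kHz, 141.1 kHz]: 83.5 kHz, 100.9 kHz, 129.6 kHz.

83.5 kHz, 100.9 kHz, 129.6 kHz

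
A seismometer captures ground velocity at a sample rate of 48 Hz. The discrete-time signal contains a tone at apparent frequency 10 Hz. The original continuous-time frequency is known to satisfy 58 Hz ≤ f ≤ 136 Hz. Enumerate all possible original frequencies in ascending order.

58 Hz, 86 Hz, 106 Hz, 134 Hz

Frequencies that alias to 10 Hz are k·fs ± 10 Hz for integer k ≥ 0.
k=0: 10 Hz.
k=1: 38 Hz, 58 Hz.
k=2: 86 Hz, 106 Hz.
k=3: 134 Hz, 154 Hz.
k=4: 182 Hz, 202 Hz.
Within [58 Hz, 136 Hz]: 58 Hz, 86 Hz, 106 Hz, 134 Hz.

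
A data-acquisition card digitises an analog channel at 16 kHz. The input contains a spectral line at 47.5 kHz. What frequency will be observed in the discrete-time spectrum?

47.5 kHz mod fs = 15.5 kHz.
15.5 kHz > fs/2 = 8 kHz, folds to fs − 15.5 kHz = 0.5 kHz.

0.5 kHz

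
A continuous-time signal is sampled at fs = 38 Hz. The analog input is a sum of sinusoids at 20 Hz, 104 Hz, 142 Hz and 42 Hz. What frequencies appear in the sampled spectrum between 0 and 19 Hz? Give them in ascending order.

4 Hz, 10 Hz, 18 Hz

fs/2 = 19 Hz.
20 Hz > fs/2 = 19 Hz, folds to fs − 20 Hz = 18 Hz.
104 Hz mod fs = 28 Hz.
28 Hz > fs/2 = 19 Hz, folds to fs − 28 Hz = 10 Hz.
142 Hz mod fs = 28 Hz.
28 Hz > fs/2 = 19 Hz, folds to fs − 28 Hz = 10 Hz.
42 Hz mod fs = 4 Hz.
4 Hz ≤ fs/2 = 19 Hz, appears at 4 Hz.
Distinct values: {4 Hz, 10 Hz, 18 Hz}.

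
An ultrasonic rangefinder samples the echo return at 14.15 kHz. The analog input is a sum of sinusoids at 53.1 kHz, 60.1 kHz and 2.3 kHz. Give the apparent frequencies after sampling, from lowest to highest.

fs/2 = 7.075 kHz.
53.1 kHz mod fs = 10.65 kHz.
10.65 kHz > fs/2 = 7.075 kHz, folds to fs − 10.65 kHz = 3.5 kHz.
60.1 kHz mod fs = 3.5 kHz.
3.5 kHz ≤ fs/2 = 7.075 kHz, appears at 3.5 kHz.
2.3 kHz ≤ fs/2 = 7.075 kHz, passes unchanged.
Distinct values: {2.3 kHz, 3.5 kHz}.

2.3 kHz, 3.5 kHz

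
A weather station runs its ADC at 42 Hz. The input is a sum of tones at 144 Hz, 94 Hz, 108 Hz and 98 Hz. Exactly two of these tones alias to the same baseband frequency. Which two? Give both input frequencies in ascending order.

fs/2 = 21 Hz.
144 Hz mod fs = 18 Hz.
18 Hz ≤ fs/2 = 21 Hz, appears at 18 Hz.
94 Hz mod fs = 10 Hz.
10 Hz ≤ fs/2 = 21 Hz, appears at 10 Hz.
108 Hz mod fs = 24 Hz.
24 Hz > fs/2 = 21 Hz, folds to fs − 24 Hz = 18 Hz.
98 Hz mod fs = 14 Hz.
14 Hz ≤ fs/2 = 21 Hz, appears at 14 Hz.
108 Hz and 144 Hz both map to 18 Hz.

108 Hz, 144 Hz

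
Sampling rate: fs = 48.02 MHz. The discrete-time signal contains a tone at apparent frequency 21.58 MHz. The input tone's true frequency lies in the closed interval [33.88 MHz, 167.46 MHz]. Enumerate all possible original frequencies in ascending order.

Frequencies that alias to 21.58 MHz are k·fs ± 21.58 MHz for integer k ≥ 0.
k=0: 21.58 MHz.
k=1: 26.44 MHz, 69.6 MHz.
k=2: 74.46 MHz, 117.62 MHz.
k=3: 122.48 MHz, 165.64 MHz.
k=4: 170.5 MHz, 213.66 MHz.
Within [33.88 MHz, 167.46 MHz]: 69.6 MHz, 74.46 MHz, 117.62 MHz, 122.48 MHz, 165.64 MHz.

69.6 MHz, 74.46 MHz, 117.62 MHz, 122.48 MHz, 165.64 MHz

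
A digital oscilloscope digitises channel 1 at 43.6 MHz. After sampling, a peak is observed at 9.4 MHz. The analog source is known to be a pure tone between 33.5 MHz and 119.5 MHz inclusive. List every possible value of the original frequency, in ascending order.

34.2 MHz, 53 MHz, 77.8 MHz, 96.6 MHz

Frequencies that alias to 9.4 MHz are k·fs ± 9.4 MHz for integer k ≥ 0.
k=0: 9.4 MHz.
k=1: 34.2 MHz, 53 MHz.
k=2: 77.8 MHz, 96.6 MHz.
k=3: 121.4 MHz, 140.2 MHz.
Within [33.5 MHz, 119.5 MHz]: 34.2 MHz, 53 MHz, 77.8 MHz, 96.6 MHz.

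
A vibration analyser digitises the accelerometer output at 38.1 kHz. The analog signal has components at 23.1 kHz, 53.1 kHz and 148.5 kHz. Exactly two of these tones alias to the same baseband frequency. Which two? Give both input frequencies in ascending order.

23.1 kHz, 53.1 kHz

fs/2 = 19.05 kHz.
23.1 kHz > fs/2 = 19.05 kHz, folds to fs − 23.1 kHz = 15 kHz.
53.1 kHz mod fs = 15 kHz.
15 kHz ≤ fs/2 = 19.05 kHz, appears at 15 kHz.
148.5 kHz mod fs = 34.2 kHz.
34.2 kHz > fs/2 = 19.05 kHz, folds to fs − 34.2 kHz = 3.9 kHz.
23.1 kHz and 53.1 kHz both map to 15 kHz.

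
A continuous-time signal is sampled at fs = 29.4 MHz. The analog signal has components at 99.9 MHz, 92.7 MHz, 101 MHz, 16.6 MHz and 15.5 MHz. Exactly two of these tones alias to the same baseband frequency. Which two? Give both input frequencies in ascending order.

16.6 MHz, 101 MHz

fs/2 = 14.7 MHz.
99.9 MHz mod fs = 11.7 MHz.
11.7 MHz ≤ fs/2 = 14.7 MHz, appears at 11.7 MHz.
92.7 MHz mod fs = 4.5 MHz.
4.5 MHz ≤ fs/2 = 14.7 MHz, appears at 4.5 MHz.
101 MHz mod fs = 12.8 MHz.
12.8 MHz ≤ fs/2 = 14.7 MHz, appears at 12.8 MHz.
16.6 MHz > fs/2 = 14.7 MHz, folds to fs − 16.6 MHz = 12.8 MHz.
15.5 MHz > fs/2 = 14.7 MHz, folds to fs − 15.5 MHz = 13.9 MHz.
16.6 MHz and 101 MHz both map to 12.8 MHz.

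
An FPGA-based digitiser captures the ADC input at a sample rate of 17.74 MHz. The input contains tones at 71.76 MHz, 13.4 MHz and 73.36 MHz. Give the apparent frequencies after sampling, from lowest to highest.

fs/2 = 8.87 MHz.
71.76 MHz mod fs = 0.8 MHz.
0.8 MHz ≤ fs/2 = 8.87 MHz, appears at 0.8 MHz.
13.4 MHz > fs/2 = 8.87 MHz, folds to fs − 13.4 MHz = 4.34 MHz.
73.36 MHz mod fs = 2.4 MHz.
2.4 MHz ≤ fs/2 = 8.87 MHz, appears at 2.4 MHz.
Distinct values: {0.8 MHz, 2.4 MHz, 4.34 MHz}.

0.8 MHz, 2.4 MHz, 4.34 MHz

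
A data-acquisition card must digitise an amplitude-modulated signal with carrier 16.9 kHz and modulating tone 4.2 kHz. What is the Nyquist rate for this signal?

42.2 kHz

AM sidebands sit at fc ± fm = 12.7 kHz and 21.1 kHz.
Highest-frequency component: 21.1 kHz.
Nyquist rate = 2 × 21.1 kHz = 42.2 kHz.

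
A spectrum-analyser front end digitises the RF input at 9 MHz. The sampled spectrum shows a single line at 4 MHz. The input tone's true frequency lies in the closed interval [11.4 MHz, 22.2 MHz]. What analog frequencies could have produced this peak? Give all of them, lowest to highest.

Frequencies that alias to 4 MHz are k·fs ± 4 MHz for integer k ≥ 0.
k=0: 4 MHz.
k=1: 5 MHz, 13 MHz.
k=2: 14 MHz, 22 MHz.
k=3: 23 MHz, 31 MHz.
Within [11.4 MHz, 22.2 MHz]: 13 MHz, 14 MHz, 22 MHz.

13 MHz, 14 MHz, 22 MHz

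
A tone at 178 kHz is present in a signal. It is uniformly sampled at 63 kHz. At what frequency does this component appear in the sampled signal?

178 kHz mod fs = 52 kHz.
52 kHz > fs/2 = 31.5 kHz, folds to fs − 52 kHz = 11 kHz.

11 kHz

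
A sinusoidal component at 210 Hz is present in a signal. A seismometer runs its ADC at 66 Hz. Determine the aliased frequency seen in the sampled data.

210 Hz mod fs = 12 Hz.
12 Hz ≤ fs/2 = 33 Hz, appears at 12 Hz.

12 Hz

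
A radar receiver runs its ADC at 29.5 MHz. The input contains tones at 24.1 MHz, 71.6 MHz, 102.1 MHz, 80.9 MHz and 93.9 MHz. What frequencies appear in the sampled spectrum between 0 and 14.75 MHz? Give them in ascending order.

5.4 MHz, 7.6 MHz, 12.6 MHz, 13.6 MHz

fs/2 = 14.75 MHz.
24.1 MHz > fs/2 = 14.75 MHz, folds to fs − 24.1 MHz = 5.4 MHz.
71.6 MHz mod fs = 12.6 MHz.
12.6 MHz ≤ fs/2 = 14.75 MHz, appears at 12.6 MHz.
102.1 MHz mod fs = 13.6 MHz.
13.6 MHz ≤ fs/2 = 14.75 MHz, appears at 13.6 MHz.
80.9 MHz mod fs = 21.9 MHz.
21.9 MHz > fs/2 = 14.75 MHz, folds to fs − 21.9 MHz = 7.6 MHz.
93.9 MHz mod fs = 5.4 MHz.
5.4 MHz ≤ fs/2 = 14.75 MHz, appears at 5.4 MHz.
Distinct values: {5.4 MHz, 7.6 MHz, 12.6 MHz, 13.6 MHz}.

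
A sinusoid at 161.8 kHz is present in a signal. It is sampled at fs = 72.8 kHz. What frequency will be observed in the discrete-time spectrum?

16.2 kHz

161.8 kHz mod fs = 16.2 kHz.
16.2 kHz ≤ fs/2 = 36.4 kHz, appears at 16.2 kHz.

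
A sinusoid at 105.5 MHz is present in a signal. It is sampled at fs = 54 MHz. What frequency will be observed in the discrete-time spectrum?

105.5 MHz mod fs = 51.5 MHz.
51.5 MHz > fs/2 = 27 MHz, folds to fs − 51.5 MHz = 2.5 MHz.

2.5 MHz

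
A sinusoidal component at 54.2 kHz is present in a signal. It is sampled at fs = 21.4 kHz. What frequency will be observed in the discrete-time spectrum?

54.2 kHz mod fs = 11.4 kHz.
11.4 kHz > fs/2 = 10.7 kHz, folds to fs − 11.4 kHz = 10 kHz.

10 kHz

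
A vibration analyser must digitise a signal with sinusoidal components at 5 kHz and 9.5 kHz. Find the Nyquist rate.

Highest-frequency component: 9.5 kHz.
Nyquist rate = 2 × 9.5 kHz = 19 kHz.

19 kHz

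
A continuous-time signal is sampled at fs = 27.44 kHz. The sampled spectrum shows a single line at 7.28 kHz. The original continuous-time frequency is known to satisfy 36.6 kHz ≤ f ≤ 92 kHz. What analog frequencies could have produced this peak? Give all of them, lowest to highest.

47.6 kHz, 62.16 kHz, 75.04 kHz, 89.6 kHz

Frequencies that alias to 7.28 kHz are k·fs ± 7.28 kHz for integer k ≥ 0.
k=0: 7.28 kHz.
k=1: 20.16 kHz, 34.72 kHz.
k=2: 47.6 kHz, 62.16 kHz.
k=3: 75.04 kHz, 89.6 kHz.
k=4: 102.48 kHz, 117.04 kHz.
Within [36.6 kHz, 92 kHz]: 47.6 kHz, 62.16 kHz, 75.04 kHz, 89.6 kHz.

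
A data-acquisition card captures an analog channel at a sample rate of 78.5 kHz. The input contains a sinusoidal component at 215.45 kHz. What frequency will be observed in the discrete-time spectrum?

215.45 kHz mod fs = 58.45 kHz.
58.45 kHz > fs/2 = 39.25 kHz, folds to fs − 58.45 kHz = 20.05 kHz.

20.05 kHz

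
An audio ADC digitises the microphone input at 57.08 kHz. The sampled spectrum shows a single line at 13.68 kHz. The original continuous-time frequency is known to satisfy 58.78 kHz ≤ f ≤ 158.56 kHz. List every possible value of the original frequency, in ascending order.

Frequencies that alias to 13.68 kHz are k·fs ± 13.68 kHz for integer k ≥ 0.
k=0: 13.68 kHz.
k=1: 43.4 kHz, 70.76 kHz.
k=2: 100.48 kHz, 127.84 kHz.
k=3: 157.56 kHz, 184.92 kHz.
k=4: 214.64 kHz, 242 kHz.
Within [58.78 kHz, 158.56 kHz]: 70.76 kHz, 100.48 kHz, 127.84 kHz, 157.56 kHz.

70.76 kHz, 100.48 kHz, 127.84 kHz, 157.56 kHz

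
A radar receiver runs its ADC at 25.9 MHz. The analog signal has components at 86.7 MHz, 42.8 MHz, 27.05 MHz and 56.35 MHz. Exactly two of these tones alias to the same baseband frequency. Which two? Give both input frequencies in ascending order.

fs/2 = 12.95 MHz.
86.7 MHz mod fs = 9 MHz.
9 MHz ≤ fs/2 = 12.95 MHz, appears at 9 MHz.
42.8 MHz mod fs = 16.9 MHz.
16.9 MHz > fs/2 = 12.95 MHz, folds to fs − 16.9 MHz = 9 MHz.
27.05 MHz mod fs = 1.15 MHz.
1.15 MHz ≤ fs/2 = 12.95 MHz, appears at 1.15 MHz.
56.35 MHz mod fs = 4.55 MHz.
4.55 MHz ≤ fs/2 = 12.95 MHz, appears at 4.55 MHz.
42.8 MHz and 86.7 MHz both map to 9 MHz.

42.8 MHz, 86.7 MHz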